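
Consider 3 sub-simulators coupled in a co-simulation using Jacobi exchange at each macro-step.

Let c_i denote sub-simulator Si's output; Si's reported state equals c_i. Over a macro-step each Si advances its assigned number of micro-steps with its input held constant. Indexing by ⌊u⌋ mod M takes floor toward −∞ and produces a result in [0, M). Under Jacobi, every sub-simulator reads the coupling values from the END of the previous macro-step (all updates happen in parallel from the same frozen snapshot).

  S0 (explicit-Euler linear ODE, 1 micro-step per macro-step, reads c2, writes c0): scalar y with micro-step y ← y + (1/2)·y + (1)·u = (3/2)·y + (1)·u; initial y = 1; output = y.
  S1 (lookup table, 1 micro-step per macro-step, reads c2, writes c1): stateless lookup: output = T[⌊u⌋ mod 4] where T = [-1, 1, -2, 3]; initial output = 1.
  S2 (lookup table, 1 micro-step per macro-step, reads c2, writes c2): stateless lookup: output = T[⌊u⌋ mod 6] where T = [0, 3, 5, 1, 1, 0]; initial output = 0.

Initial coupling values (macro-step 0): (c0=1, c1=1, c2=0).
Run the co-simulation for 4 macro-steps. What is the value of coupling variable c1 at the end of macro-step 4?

macro 1: S0 reads c2=0 → after 1×micro: 3/2; S1 reads c2=0 → after 1×micro: -1; S2 reads c2=0 → after 1×micro: 0 ⇒ (c0=3/2, c1=-1, c2=0)
macro 2: S0 reads c2=0 → after 1×micro: 9/4; S1 reads c2=0 → after 1×micro: -1; S2 reads c2=0 → after 1×micro: 0 ⇒ (c0=9/4, c1=-1, c2=0)
macro 3: S0 reads c2=0 → after 1×micro: 27/8; S1 reads c2=0 → after 1×micro: -1; S2 reads c2=0 → after 1×micro: 0 ⇒ (c0=27/8, c1=-1, c2=0)
macro 4: S0 reads c2=0 → after 1×micro: 81/16; S1 reads c2=0 → after 1×micro: -1; S2 reads c2=0 → after 1×micro: 0 ⇒ (c0=81/16, c1=-1, c2=0)

c1 at macro-step 4 = -1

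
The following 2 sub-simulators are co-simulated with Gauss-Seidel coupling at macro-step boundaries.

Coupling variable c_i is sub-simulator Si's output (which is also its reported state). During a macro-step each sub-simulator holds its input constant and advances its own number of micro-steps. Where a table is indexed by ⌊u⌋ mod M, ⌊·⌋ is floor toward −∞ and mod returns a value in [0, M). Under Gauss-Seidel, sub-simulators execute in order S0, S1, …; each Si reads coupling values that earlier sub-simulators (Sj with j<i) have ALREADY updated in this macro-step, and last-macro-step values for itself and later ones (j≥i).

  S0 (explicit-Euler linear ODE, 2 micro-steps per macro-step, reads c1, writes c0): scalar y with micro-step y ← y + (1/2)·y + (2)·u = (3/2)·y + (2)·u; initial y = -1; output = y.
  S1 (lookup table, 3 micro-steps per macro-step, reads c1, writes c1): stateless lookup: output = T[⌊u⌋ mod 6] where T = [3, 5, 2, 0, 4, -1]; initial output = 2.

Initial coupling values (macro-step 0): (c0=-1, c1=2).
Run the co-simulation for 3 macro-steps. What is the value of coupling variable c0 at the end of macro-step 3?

c0 at macro-step 3 = 4591/64

macro 1: S0 reads c1=2 → after 2×micro: 31/4; S1 reads c1=2 → after 3×micro: 2 ⇒ (c0=31/4, c1=2)
macro 2: S0 reads c1=2 → after 2×micro: 439/16; S1 reads c1=2 → after 3×micro: 2 ⇒ (c0=439/16, c1=2)
macro 3: S0 reads c1=2 → after 2×micro: 4591/64; S1 reads c1=2 → after 3×micro: 2 ⇒ (c0=4591/64, c1=2)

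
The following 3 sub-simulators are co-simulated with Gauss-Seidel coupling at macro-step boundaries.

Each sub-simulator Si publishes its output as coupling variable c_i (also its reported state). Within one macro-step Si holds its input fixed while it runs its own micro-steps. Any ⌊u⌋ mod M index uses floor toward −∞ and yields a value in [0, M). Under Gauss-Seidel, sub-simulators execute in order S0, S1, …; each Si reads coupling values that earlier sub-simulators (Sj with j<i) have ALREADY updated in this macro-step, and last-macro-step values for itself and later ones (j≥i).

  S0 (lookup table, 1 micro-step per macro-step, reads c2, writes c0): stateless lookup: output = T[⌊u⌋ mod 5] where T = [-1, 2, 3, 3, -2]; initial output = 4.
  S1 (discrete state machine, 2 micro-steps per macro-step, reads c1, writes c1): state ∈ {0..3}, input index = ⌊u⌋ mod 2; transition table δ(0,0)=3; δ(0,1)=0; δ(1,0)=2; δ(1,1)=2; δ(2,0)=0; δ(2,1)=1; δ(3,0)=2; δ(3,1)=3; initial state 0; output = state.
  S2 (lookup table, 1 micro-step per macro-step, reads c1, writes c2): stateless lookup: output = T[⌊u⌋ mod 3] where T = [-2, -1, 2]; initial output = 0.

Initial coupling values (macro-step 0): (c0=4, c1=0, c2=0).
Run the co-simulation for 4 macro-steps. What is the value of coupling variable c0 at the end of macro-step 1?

c0 at macro-step 1 = -1

macro 1: S0 reads c2=0 → after 1×micro: -1; S1 reads c1=0 → after 2×micro: 2; S2 reads c1=2 → after 1×micro: 2 ⇒ (c0=-1, c1=2, c2=2)
macro 2: S0 reads c2=2 → after 1×micro: 3; S1 reads c1=2 → after 2×micro: 3; S2 reads c1=3 → after 1×micro: -2 ⇒ (c0=3, c1=3, c2=-2)
macro 3: S0 reads c2=-2 → after 1×micro: 3; S1 reads c1=3 → after 2×micro: 3; S2 reads c1=3 → after 1×micro: -2 ⇒ (c0=3, c1=3, c2=-2)
macro 4: S0 reads c2=-2 → after 1×micro: 3; S1 reads c1=3 → after 2×micro: 3; S2 reads c1=3 → after 1×micro: -2 ⇒ (c0=3, c1=3, c2=-2)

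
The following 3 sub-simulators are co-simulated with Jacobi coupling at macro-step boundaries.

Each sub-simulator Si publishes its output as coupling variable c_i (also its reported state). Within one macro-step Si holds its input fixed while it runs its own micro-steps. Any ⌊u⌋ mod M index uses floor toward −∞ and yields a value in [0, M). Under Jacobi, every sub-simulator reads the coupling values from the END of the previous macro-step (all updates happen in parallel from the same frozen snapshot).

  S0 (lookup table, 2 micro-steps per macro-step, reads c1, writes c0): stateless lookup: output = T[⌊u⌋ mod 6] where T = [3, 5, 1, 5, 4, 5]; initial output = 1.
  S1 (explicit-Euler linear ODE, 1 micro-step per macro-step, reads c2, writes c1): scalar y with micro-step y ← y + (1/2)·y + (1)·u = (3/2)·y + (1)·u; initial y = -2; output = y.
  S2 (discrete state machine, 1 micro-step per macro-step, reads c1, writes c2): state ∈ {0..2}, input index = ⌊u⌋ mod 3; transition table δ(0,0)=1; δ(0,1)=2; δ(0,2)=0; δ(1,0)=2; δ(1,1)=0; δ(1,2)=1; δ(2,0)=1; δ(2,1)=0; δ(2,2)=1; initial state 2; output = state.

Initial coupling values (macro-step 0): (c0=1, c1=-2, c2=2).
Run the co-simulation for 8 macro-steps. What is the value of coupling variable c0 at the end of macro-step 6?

macro 1: S0 reads c1=-2 → after 2×micro: 4; S1 reads c2=2 → after 1×micro: -1; S2 reads c1=-2 → after 1×micro: 0 ⇒ (c0=4, c1=-1, c2=0)
macro 2: S0 reads c1=-1 → after 2×micro: 5; S1 reads c2=0 → after 1×micro: -3/2; S2 reads c1=-1 → after 1×micro: 0 ⇒ (c0=5, c1=-3/2, c2=0)
macro 3: S0 reads c1=-3/2 → after 2×micro: 4; S1 reads c2=0 → after 1×micro: -9/4; S2 reads c1=-3/2 → after 1×micro: 2 ⇒ (c0=4, c1=-9/4, c2=2)
macro 4: S0 reads c1=-9/4 → after 2×micro: 5; S1 reads c2=2 → after 1×micro: -11/8; S2 reads c1=-9/4 → after 1×micro: 1 ⇒ (c0=5, c1=-11/8, c2=1)
macro 5: S0 reads c1=-11/8 → after 2×micro: 4; S1 reads c2=1 → after 1×micro: -17/16; S2 reads c1=-11/8 → after 1×micro: 0 ⇒ (c0=4, c1=-17/16, c2=0)
macro 6: S0 reads c1=-17/16 → after 2×micro: 4; S1 reads c2=0 → after 1×micro: -51/32; S2 reads c1=-17/16 → after 1×micro: 2 ⇒ (c0=4, c1=-51/32, c2=2)
macro 7: S0 reads c1=-51/32 → after 2×micro: 4; S1 reads c2=2 → after 1×micro: -25/64; S2 reads c1=-51/32 → after 1×micro: 0 ⇒ (c0=4, c1=-25/64, c2=0)
macro 8: S0 reads c1=-25/64 → after 2×micro: 5; S1 reads c2=0 → after 1×micro: -75/128; S2 reads c1=-25/64 → after 1×micro: 0 ⇒ (c0=5, c1=-75/128, c2=0)

c0 at macro-step 6 = 4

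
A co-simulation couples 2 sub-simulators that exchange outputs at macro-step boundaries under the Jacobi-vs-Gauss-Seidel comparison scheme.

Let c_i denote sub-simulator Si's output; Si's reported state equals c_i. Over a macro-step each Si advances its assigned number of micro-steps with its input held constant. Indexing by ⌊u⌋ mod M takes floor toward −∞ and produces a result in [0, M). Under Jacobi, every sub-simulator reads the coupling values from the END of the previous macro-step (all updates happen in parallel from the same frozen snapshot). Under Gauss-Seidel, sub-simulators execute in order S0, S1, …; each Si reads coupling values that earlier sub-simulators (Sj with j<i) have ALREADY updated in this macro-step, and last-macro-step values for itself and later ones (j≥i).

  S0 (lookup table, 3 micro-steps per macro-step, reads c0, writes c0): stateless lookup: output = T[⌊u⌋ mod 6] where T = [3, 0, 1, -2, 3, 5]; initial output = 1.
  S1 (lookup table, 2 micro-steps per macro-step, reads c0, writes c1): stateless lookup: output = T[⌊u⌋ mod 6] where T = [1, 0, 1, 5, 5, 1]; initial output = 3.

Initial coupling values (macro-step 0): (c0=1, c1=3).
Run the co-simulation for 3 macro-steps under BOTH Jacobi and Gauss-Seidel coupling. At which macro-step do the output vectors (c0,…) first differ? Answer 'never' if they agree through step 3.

[Jacobi] macro 1: S0 reads c0=1 → after 3×micro: 0; S1 reads c0=1 → after 2×micro: 0 ⇒ (c0=0, c1=0)
[Jacobi] macro 2: S0 reads c0=0 → after 3×micro: 3; S1 reads c0=0 → after 2×micro: 1 ⇒ (c0=3, c1=1)
[Jacobi] macro 3: S0 reads c0=3 → after 3×micro: -2; S1 reads c0=3 → after 2×micro: 5 ⇒ (c0=-2, c1=5)
[Gauss-Seidel] macro 1: S0 reads c0=1 → after 3×micro: 0; S1 reads c0=0 → after 2×micro: 1 ⇒ (c0=0, c1=1)
[Gauss-Seidel] macro 2: S0 reads c0=0 → after 3×micro: 3; S1 reads c0=3 → after 2×micro: 5 ⇒ (c0=3, c1=5)
[Gauss-Seidel] macro 3: S0 reads c0=3 → after 3×micro: -2; S1 reads c0=-2 → after 2×micro: 5 ⇒ (c0=-2, c1=5)

first divergence at macro-step: 1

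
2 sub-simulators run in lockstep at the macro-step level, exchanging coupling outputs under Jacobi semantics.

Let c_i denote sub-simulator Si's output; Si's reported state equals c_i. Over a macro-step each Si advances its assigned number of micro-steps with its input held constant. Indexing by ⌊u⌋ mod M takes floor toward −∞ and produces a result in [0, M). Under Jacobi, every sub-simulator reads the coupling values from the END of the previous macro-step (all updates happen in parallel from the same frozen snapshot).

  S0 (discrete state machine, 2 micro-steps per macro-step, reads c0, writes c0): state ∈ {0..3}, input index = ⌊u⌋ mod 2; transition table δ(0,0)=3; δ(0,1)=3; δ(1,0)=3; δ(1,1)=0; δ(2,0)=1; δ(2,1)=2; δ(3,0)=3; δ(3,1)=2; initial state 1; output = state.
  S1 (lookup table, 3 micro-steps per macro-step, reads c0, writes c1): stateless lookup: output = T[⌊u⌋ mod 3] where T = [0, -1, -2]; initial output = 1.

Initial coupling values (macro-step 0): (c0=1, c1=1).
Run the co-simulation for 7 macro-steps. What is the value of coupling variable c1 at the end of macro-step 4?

macro 1: S0 reads c0=1 → after 2×micro: 3; S1 reads c0=1 → after 3×micro: -1 ⇒ (c0=3, c1=-1)
macro 2: S0 reads c0=3 → after 2×micro: 2; S1 reads c0=3 → after 3×micro: 0 ⇒ (c0=2, c1=0)
macro 3: S0 reads c0=2 → after 2×micro: 3; S1 reads c0=2 → after 3×micro: -2 ⇒ (c0=3, c1=-2)
macro 4: S0 reads c0=3 → after 2×micro: 2; S1 reads c0=3 → after 3×micro: 0 ⇒ (c0=2, c1=0)
macro 5: S0 reads c0=2 → after 2×micro: 3; S1 reads c0=2 → after 3×micro: -2 ⇒ (c0=3, c1=-2)
macro 6: S0 reads c0=3 → after 2×micro: 2; S1 reads c0=3 → after 3×micro: 0 ⇒ (c0=2, c1=0)
macro 7: S0 reads c0=2 → after 2×micro: 3; S1 reads c0=2 → after 3×micro: -2 ⇒ (c0=3, c1=-2)

c1 at macro-step 4 = 0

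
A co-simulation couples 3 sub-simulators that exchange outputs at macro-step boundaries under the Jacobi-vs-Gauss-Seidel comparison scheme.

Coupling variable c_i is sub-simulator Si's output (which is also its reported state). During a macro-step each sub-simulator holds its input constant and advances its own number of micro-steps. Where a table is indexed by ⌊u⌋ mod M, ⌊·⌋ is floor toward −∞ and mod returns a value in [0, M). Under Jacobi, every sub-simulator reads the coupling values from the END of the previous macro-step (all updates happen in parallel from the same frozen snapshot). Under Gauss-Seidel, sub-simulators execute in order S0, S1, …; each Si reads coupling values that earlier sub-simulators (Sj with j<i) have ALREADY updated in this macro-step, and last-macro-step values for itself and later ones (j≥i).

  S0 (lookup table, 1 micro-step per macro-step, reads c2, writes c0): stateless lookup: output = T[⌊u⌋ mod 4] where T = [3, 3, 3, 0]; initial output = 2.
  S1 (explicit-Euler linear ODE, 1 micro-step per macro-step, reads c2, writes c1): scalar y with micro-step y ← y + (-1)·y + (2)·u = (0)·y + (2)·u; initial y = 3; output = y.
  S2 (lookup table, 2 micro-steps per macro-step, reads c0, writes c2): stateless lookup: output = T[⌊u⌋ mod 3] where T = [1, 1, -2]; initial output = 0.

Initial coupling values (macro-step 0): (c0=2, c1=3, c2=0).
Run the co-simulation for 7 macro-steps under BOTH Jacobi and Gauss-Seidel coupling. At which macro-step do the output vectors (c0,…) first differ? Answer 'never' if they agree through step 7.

first divergence at macro-step: 1

[Jacobi] macro 1: S0 reads c2=0 → after 1×micro: 3; S1 reads c2=0 → after 1×micro: 0; S2 reads c0=2 → after 2×micro: -2 ⇒ (c0=3, c1=0, c2=-2)
[Jacobi] macro 2: S0 reads c2=-2 → after 1×micro: 3; S1 reads c2=-2 → after 1×micro: -4; S2 reads c0=3 → after 2×micro: 1 ⇒ (c0=3, c1=-4, c2=1)
[Jacobi] macro 3: S0 reads c2=1 → after 1×micro: 3; S1 reads c2=1 → after 1×micro: 2; S2 reads c0=3 → after 2×micro: 1 ⇒ (c0=3, c1=2, c2=1)
[Jacobi] macro 4: S0 reads c2=1 → after 1×micro: 3; S1 reads c2=1 → after 1×micro: 2; S2 reads c0=3 → after 2×micro: 1 ⇒ (c0=3, c1=2, c2=1)
[Jacobi] macro 5: S0 reads c2=1 → after 1×micro: 3; S1 reads c2=1 → after 1×micro: 2; S2 reads c0=3 → after 2×micro: 1 ⇒ (c0=3, c1=2, c2=1)
[Jacobi] macro 6: S0 reads c2=1 → after 1×micro: 3; S1 reads c2=1 → after 1×micro: 2; S2 reads c0=3 → after 2×micro: 1 ⇒ (c0=3, c1=2, c2=1)
[Jacobi] macro 7: S0 reads c2=1 → after 1×micro: 3; S1 reads c2=1 → after 1×micro: 2; S2 reads c0=3 → after 2×micro: 1 ⇒ (c0=3, c1=2, c2=1)
[Gauss-Seidel] macro 1: S0 reads c2=0 → after 1×micro: 3; S1 reads c2=0 → after 1×micro: 0; S2 reads c0=3 → after 2×micro: 1 ⇒ (c0=3, c1=0, c2=1)
[Gauss-Seidel] macro 2: S0 reads c2=1 → after 1×micro: 3; S1 reads c2=1 → after 1×micro: 2; S2 reads c0=3 → after 2×micro: 1 ⇒ (c0=3, c1=2, c2=1)
[Gauss-Seidel] macro 3: S0 reads c2=1 → after 1×micro: 3; S1 reads c2=1 → after 1×micro: 2; S2 reads c0=3 → after 2×micro: 1 ⇒ (c0=3, c1=2, c2=1)
[Gauss-Seidel] macro 4: S0 reads c2=1 → after 1×micro: 3; S1 reads c2=1 → after 1×micro: 2; S2 reads c0=3 → after 2×micro: 1 ⇒ (c0=3, c1=2, c2=1)
[Gauss-Seidel] macro 5: S0 reads c2=1 → after 1×micro: 3; S1 reads c2=1 → after 1×micro: 2; S2 reads c0=3 → after 2×micro: 1 ⇒ (c0=3, c1=2, c2=1)
[Gauss-Seidel] macro 6: S0 reads c2=1 → after 1×micro: 3; S1 reads c2=1 → after 1×micro: 2; S2 reads c0=3 → after 2×micro: 1 ⇒ (c0=3, c1=2, c2=1)
[Gauss-Seidel] macro 7: S0 reads c2=1 → after 1×micro: 3; S1 reads c2=1 → after 1×micro: 2; S2 reads c0=3 → after 2×micro: 1 ⇒ (c0=3, c1=2, c2=1)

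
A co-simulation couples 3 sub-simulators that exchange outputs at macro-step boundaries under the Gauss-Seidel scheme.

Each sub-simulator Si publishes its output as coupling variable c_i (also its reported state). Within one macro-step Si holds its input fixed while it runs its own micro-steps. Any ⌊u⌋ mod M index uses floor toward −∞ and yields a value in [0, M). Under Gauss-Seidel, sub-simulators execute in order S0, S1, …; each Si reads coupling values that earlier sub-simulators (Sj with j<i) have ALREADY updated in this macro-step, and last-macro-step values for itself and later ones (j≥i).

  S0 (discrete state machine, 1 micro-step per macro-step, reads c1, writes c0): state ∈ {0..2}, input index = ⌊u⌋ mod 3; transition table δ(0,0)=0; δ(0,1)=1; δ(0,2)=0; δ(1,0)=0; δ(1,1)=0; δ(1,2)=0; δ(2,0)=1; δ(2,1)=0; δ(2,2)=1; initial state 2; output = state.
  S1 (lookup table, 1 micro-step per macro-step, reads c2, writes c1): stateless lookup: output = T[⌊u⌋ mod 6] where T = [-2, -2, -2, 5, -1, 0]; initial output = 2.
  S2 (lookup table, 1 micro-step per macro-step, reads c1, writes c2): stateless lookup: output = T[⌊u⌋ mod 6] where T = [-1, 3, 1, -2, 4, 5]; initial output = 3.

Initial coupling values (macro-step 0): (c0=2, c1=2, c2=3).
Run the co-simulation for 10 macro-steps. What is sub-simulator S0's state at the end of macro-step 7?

S0 state at macro-step 7 = 0

macro 1: S0 reads c1=2 → after 1×micro: 1; S1 reads c2=3 → after 1×micro: 5; S2 reads c1=5 → after 1×micro: 5 ⇒ (c0=1, c1=5, c2=5)
macro 2: S0 reads c1=5 → after 1×micro: 0; S1 reads c2=5 → after 1×micro: 0; S2 reads c1=0 → after 1×micro: -1 ⇒ (c0=0, c1=0, c2=-1)
macro 3: S0 reads c1=0 → after 1×micro: 0; S1 reads c2=-1 → after 1×micro: 0; S2 reads c1=0 → after 1×micro: -1 ⇒ (c0=0, c1=0, c2=-1)
macro 4: S0 reads c1=0 → after 1×micro: 0; S1 reads c2=-1 → after 1×micro: 0; S2 reads c1=0 → after 1×micro: -1 ⇒ (c0=0, c1=0, c2=-1)
macro 5: S0 reads c1=0 → after 1×micro: 0; S1 reads c2=-1 → after 1×micro: 0; S2 reads c1=0 → after 1×micro: -1 ⇒ (c0=0, c1=0, c2=-1)
macro 6: S0 reads c1=0 → after 1×micro: 0; S1 reads c2=-1 → after 1×micro: 0; S2 reads c1=0 → after 1×micro: -1 ⇒ (c0=0, c1=0, c2=-1)
macro 7: S0 reads c1=0 → after 1×micro: 0; S1 reads c2=-1 → after 1×micro: 0; S2 reads c1=0 → after 1×micro: -1 ⇒ (c0=0, c1=0, c2=-1)
macro 8: S0 reads c1=0 → after 1×micro: 0; S1 reads c2=-1 → after 1×micro: 0; S2 reads c1=0 → after 1×micro: -1 ⇒ (c0=0, c1=0, c2=-1)
macro 9: S0 reads c1=0 → after 1×micro: 0; S1 reads c2=-1 → after 1×micro: 0; S2 reads c1=0 → after 1×micro: -1 ⇒ (c0=0, c1=0, c2=-1)
macro 10: S0 reads c1=0 → after 1×micro: 0; S1 reads c2=-1 → after 1×micro: 0; S2 reads c1=0 → after 1×micro: -1 ⇒ (c0=0, c1=0, c2=-1)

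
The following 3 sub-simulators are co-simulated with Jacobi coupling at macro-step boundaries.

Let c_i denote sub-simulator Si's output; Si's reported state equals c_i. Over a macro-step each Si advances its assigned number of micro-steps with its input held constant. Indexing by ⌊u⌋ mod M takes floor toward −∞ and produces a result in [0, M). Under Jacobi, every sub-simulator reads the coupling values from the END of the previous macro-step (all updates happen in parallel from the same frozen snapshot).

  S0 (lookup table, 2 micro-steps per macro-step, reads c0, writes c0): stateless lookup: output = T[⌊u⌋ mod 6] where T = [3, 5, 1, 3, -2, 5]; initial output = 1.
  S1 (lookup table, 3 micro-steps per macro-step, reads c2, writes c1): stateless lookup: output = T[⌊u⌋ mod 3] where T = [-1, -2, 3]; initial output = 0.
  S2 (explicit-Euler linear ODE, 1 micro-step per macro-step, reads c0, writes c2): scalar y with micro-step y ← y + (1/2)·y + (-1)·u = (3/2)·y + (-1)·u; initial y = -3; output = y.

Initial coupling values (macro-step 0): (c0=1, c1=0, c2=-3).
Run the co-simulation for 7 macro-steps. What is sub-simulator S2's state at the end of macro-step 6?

macro 1: S0 reads c0=1 → after 2×micro: 5; S1 reads c2=-3 → after 3×micro: -1; S2 reads c0=1 → after 1×micro: -11/2 ⇒ (c0=5, c1=-1, c2=-11/2)
macro 2: S0 reads c0=5 → after 2×micro: 5; S1 reads c2=-11/2 → after 3×micro: -1; S2 reads c0=5 → after 1×micro: -53/4 ⇒ (c0=5, c1=-1, c2=-53/4)
macro 3: S0 reads c0=5 → after 2×micro: 5; S1 reads c2=-53/4 → after 3×micro: -2; S2 reads c0=5 → after 1×micro: -199/8 ⇒ (c0=5, c1=-2, c2=-199/8)
macro 4: S0 reads c0=5 → after 2×micro: 5; S1 reads c2=-199/8 → after 3×micro: 3; S2 reads c0=5 → after 1×micro: -677/16 ⇒ (c0=5, c1=3, c2=-677/16)
macro 5: S0 reads c0=5 → after 2×micro: 5; S1 reads c2=-677/16 → after 3×micro: 3; S2 reads c0=5 → after 1×micro: -2191/32 ⇒ (c0=5, c1=3, c2=-2191/32)
macro 6: S0 reads c0=5 → after 2×micro: 5; S1 reads c2=-2191/32 → after 3×micro: -1; S2 reads c0=5 → after 1×micro: -6893/64 ⇒ (c0=5, c1=-1, c2=-6893/64)
macro 7: S0 reads c0=5 → after 2×micro: 5; S1 reads c2=-6893/64 → after 3×micro: -1; S2 reads c0=5 → after 1×micro: -21319/128 ⇒ (c0=5, c1=-1, c2=-21319/128)

S2 state at macro-step 6 = -6893/64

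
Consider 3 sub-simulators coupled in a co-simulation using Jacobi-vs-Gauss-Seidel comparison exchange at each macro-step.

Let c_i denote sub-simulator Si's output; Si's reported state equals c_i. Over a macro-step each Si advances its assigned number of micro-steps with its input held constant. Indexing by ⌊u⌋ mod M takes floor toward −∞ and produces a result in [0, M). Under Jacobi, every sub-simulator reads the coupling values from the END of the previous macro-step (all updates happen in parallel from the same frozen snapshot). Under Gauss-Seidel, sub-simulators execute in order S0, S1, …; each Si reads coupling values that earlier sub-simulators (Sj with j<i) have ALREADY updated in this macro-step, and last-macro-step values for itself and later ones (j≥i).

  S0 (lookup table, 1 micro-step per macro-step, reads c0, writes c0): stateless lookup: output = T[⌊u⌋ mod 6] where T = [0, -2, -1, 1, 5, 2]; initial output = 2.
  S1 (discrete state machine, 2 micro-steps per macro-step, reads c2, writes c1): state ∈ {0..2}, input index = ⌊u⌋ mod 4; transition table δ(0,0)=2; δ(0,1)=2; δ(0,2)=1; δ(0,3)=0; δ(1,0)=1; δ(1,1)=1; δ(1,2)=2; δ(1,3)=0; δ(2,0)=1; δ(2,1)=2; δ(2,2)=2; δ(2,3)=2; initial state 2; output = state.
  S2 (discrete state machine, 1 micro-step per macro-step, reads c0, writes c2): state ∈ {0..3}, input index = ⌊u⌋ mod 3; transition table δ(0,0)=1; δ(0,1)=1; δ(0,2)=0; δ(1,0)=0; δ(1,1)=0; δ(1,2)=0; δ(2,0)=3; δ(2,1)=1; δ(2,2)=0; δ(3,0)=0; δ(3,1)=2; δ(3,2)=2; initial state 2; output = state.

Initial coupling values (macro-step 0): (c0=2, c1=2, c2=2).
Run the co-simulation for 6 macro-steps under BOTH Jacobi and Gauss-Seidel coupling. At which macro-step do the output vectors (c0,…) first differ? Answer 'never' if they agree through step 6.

[Jacobi] macro 1: S0 reads c0=2 → after 1×micro: -1; S1 reads c2=2 → after 2×micro: 2; S2 reads c0=2 → after 1×micro: 0 ⇒ (c0=-1, c1=2, c2=0)
[Jacobi] macro 2: S0 reads c0=-1 → after 1×micro: 2; S1 reads c2=0 → after 2×micro: 1; S2 reads c0=-1 → after 1×micro: 0 ⇒ (c0=2, c1=1, c2=0)
[Jacobi] macro 3: S0 reads c0=2 → after 1×micro: -1; S1 reads c2=0 → after 2×micro: 1; S2 reads c0=2 → after 1×micro: 0 ⇒ (c0=-1, c1=1, c2=0)
[Jacobi] macro 4: S0 reads c0=-1 → after 1×micro: 2; S1 reads c2=0 → after 2×micro: 1; S2 reads c0=-1 → after 1×micro: 0 ⇒ (c0=2, c1=1, c2=0)
[Jacobi] macro 5: S0 reads c0=2 → after 1×micro: -1; S1 reads c2=0 → after 2×micro: 1; S2 reads c0=2 → after 1×micro: 0 ⇒ (c0=-1, c1=1, c2=0)
[Jacobi] macro 6: S0 reads c0=-1 → after 1×micro: 2; S1 reads c2=0 → after 2×micro: 1; S2 reads c0=-1 → after 1×micro: 0 ⇒ (c0=2, c1=1, c2=0)
[Gauss-Seidel] macro 1: S0 reads c0=2 → after 1×micro: -1; S1 reads c2=2 → after 2×micro: 2; S2 reads c0=-1 → after 1×micro: 0 ⇒ (c0=-1, c1=2, c2=0)
[Gauss-Seidel] macro 2: S0 reads c0=-1 → after 1×micro: 2; S1 reads c2=0 → after 2×micro: 1; S2 reads c0=2 → after 1×micro: 0 ⇒ (c0=2, c1=1, c2=0)
[Gauss-Seidel] macro 3: S0 reads c0=2 → after 1×micro: -1; S1 reads c2=0 → after 2×micro: 1; S2 reads c0=-1 → after 1×micro: 0 ⇒ (c0=-1, c1=1, c2=0)
[Gauss-Seidel] macro 4: S0 reads c0=-1 → after 1×micro: 2; S1 reads c2=0 → after 2×micro: 1; S2 reads c0=2 → after 1×micro: 0 ⇒ (c0=2, c1=1, c2=0)
[Gauss-Seidel] macro 5: S0 reads c0=2 → after 1×micro: -1; S1 reads c2=0 → after 2×micro: 1; S2 reads c0=-1 → after 1×micro: 0 ⇒ (c0=-1, c1=1, c2=0)
[Gauss-Seidel] macro 6: S0 reads c0=-1 → after 1×micro: 2; S1 reads c2=0 → after 2×micro: 1; S2 reads c0=2 → after 1×micro: 0 ⇒ (c0=2, c1=1, c2=0)

first divergence at macro-step: never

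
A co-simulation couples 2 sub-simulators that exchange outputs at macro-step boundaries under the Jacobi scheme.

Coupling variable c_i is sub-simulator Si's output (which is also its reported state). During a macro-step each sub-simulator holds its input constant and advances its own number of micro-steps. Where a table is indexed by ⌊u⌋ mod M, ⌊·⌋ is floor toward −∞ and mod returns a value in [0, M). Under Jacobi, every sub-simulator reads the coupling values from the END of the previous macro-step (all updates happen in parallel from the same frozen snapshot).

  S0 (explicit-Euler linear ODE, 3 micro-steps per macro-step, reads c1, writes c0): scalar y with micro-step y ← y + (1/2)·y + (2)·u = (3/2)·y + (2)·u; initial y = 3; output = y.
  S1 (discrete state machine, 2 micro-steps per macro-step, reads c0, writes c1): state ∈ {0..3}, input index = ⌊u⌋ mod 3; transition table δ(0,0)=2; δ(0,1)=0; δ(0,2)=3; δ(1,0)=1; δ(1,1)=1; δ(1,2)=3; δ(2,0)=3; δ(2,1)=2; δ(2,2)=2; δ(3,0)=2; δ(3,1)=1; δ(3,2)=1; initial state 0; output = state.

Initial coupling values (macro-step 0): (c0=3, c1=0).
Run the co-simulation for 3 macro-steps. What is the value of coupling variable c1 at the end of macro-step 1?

c1 at macro-step 1 = 3

macro 1: S0 reads c1=0 → after 3×micro: 81/8; S1 reads c0=3 → after 2×micro: 3 ⇒ (c0=81/8, c1=3)
macro 2: S0 reads c1=3 → after 3×micro: 4011/64; S1 reads c0=81/8 → after 2×micro: 1 ⇒ (c0=4011/64, c1=1)
macro 3: S0 reads c1=1 → after 3×micro: 113161/512; S1 reads c0=4011/64 → after 2×micro: 1 ⇒ (c0=113161/512, c1=1)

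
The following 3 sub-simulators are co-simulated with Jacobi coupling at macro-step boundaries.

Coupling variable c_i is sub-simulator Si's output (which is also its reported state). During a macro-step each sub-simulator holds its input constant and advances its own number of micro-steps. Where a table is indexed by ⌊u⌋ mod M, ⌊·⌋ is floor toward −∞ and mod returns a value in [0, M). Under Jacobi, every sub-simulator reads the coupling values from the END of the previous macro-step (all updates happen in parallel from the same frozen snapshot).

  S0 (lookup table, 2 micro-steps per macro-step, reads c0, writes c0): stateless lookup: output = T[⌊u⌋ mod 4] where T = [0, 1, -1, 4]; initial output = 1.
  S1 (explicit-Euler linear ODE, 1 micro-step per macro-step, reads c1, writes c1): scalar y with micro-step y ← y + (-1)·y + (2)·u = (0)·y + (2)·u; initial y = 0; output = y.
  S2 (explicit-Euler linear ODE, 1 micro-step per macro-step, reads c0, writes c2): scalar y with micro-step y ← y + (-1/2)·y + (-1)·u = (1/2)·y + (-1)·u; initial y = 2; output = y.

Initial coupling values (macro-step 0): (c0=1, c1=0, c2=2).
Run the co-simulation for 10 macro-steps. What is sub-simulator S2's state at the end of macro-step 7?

S2 state at macro-step 7 = -63/32

macro 1: S0 reads c0=1 → after 2×micro: 1; S1 reads c1=0 → after 1×micro: 0; S2 reads c0=1 → after 1×micro: 0 ⇒ (c0=1, c1=0, c2=0)
macro 2: S0 reads c0=1 → after 2×micro: 1; S1 reads c1=0 → after 1×micro: 0; S2 reads c0=1 → after 1×micro: -1 ⇒ (c0=1, c1=0, c2=-1)
macro 3: S0 reads c0=1 → after 2×micro: 1; S1 reads c1=0 → after 1×micro: 0; S2 reads c0=1 → after 1×micro: -3/2 ⇒ (c0=1, c1=0, c2=-3/2)
macro 4: S0 reads c0=1 → after 2×micro: 1; S1 reads c1=0 → after 1×micro: 0; S2 reads c0=1 → after 1×micro: -7/4 ⇒ (c0=1, c1=0, c2=-7/4)
macro 5: S0 reads c0=1 → after 2×micro: 1; S1 reads c1=0 → after 1×micro: 0; S2 reads c0=1 → after 1×micro: -15/8 ⇒ (c0=1, c1=0, c2=-15/8)
macro 6: S0 reads c0=1 → after 2×micro: 1; S1 reads c1=0 → after 1×micro: 0; S2 reads c0=1 → after 1×micro: -31/16 ⇒ (c0=1, c1=0, c2=-31/16)
macro 7: S0 reads c0=1 → after 2×micro: 1; S1 reads c1=0 → after 1×micro: 0; S2 reads c0=1 → after 1×micro: -63/32 ⇒ (c0=1, c1=0, c2=-63/32)
macro 8: S0 reads c0=1 → after 2×micro: 1; S1 reads c1=0 → after 1×micro: 0; S2 reads c0=1 → after 1×micro: -127/64 ⇒ (c0=1, c1=0, c2=-127/64)
macro 9: S0 reads c0=1 → after 2×micro: 1; S1 reads c1=0 → after 1×micro: 0; S2 reads c0=1 → after 1×micro: -255/128 ⇒ (c0=1, c1=0, c2=-255/128)
macro 10: S0 reads c0=1 → after 2×micro: 1; S1 reads c1=0 → after 1×micro: 0; S2 reads c0=1 → after 1×micro: -511/256 ⇒ (c0=1, c1=0, c2=-511/256)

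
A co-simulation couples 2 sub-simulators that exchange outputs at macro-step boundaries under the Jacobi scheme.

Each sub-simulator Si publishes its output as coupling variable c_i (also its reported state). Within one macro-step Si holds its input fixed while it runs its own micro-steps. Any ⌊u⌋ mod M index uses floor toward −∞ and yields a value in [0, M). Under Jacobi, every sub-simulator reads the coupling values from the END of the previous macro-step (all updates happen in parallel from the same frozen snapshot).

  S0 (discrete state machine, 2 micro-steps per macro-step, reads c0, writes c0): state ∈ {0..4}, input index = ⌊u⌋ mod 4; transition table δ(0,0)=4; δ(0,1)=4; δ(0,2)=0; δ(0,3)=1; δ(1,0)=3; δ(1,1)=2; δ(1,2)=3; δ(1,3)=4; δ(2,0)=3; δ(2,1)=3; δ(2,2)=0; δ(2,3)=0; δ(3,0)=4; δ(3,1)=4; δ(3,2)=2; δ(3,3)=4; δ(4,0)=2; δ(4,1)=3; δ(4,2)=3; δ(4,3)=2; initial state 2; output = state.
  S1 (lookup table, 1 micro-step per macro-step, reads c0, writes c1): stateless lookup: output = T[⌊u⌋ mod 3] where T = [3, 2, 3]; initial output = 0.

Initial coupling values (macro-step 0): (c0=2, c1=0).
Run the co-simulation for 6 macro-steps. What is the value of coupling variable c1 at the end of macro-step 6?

macro 1: S0 reads c0=2 → after 2×micro: 0; S1 reads c0=2 → after 1×micro: 3 ⇒ (c0=0, c1=3)
macro 2: S0 reads c0=0 → after 2×micro: 2; S1 reads c0=0 → after 1×micro: 3 ⇒ (c0=2, c1=3)
macro 3: S0 reads c0=2 → after 2×micro: 0; S1 reads c0=2 → after 1×micro: 3 ⇒ (c0=0, c1=3)
macro 4: S0 reads c0=0 → after 2×micro: 2; S1 reads c0=0 → after 1×micro: 3 ⇒ (c0=2, c1=3)
macro 5: S0 reads c0=2 → after 2×micro: 0; S1 reads c0=2 → after 1×micro: 3 ⇒ (c0=0, c1=3)
macro 6: S0 reads c0=0 → after 2×micro: 2; S1 reads c0=0 → after 1×micro: 3 ⇒ (c0=2, c1=3)

c1 at macro-step 6 = 3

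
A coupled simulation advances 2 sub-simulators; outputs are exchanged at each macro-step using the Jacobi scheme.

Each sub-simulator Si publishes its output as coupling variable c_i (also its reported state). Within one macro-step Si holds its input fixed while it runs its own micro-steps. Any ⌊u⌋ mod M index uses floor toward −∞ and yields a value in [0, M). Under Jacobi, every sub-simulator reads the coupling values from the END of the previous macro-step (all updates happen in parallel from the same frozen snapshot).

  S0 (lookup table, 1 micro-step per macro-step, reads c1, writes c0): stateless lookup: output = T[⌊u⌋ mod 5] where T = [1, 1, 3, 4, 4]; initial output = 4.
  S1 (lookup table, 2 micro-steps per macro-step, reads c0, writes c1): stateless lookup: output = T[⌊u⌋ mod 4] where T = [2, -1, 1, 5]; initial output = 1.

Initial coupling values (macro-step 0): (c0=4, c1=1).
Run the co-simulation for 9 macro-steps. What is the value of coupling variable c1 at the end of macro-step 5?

c1 at macro-step 5 = -1

macro 1: S0 reads c1=1 → after 1×micro: 1; S1 reads c0=4 → after 2×micro: 2 ⇒ (c0=1, c1=2)
macro 2: S0 reads c1=2 → after 1×micro: 3; S1 reads c0=1 → after 2×micro: -1 ⇒ (c0=3, c1=-1)
macro 3: S0 reads c1=-1 → after 1×micro: 4; S1 reads c0=3 → after 2×micro: 5 ⇒ (c0=4, c1=5)
macro 4: S0 reads c1=5 → after 1×micro: 1; S1 reads c0=4 → after 2×micro: 2 ⇒ (c0=1, c1=2)
macro 5: S0 reads c1=2 → after 1×micro: 3; S1 reads c0=1 → after 2×micro: -1 ⇒ (c0=3, c1=-1)
macro 6: S0 reads c1=-1 → after 1×micro: 4; S1 reads c0=3 → after 2×micro: 5 ⇒ (c0=4, c1=5)
macro 7: S0 reads c1=5 → after 1×micro: 1; S1 reads c0=4 → after 2×micro: 2 ⇒ (c0=1, c1=2)
macro 8: S0 reads c1=2 → after 1×micro: 3; S1 reads c0=1 → after 2×micro: -1 ⇒ (c0=3, c1=-1)
macro 9: S0 reads c1=-1 → after 1×micro: 4; S1 reads c0=3 → after 2×micro: 5 ⇒ (c0=4, c1=5)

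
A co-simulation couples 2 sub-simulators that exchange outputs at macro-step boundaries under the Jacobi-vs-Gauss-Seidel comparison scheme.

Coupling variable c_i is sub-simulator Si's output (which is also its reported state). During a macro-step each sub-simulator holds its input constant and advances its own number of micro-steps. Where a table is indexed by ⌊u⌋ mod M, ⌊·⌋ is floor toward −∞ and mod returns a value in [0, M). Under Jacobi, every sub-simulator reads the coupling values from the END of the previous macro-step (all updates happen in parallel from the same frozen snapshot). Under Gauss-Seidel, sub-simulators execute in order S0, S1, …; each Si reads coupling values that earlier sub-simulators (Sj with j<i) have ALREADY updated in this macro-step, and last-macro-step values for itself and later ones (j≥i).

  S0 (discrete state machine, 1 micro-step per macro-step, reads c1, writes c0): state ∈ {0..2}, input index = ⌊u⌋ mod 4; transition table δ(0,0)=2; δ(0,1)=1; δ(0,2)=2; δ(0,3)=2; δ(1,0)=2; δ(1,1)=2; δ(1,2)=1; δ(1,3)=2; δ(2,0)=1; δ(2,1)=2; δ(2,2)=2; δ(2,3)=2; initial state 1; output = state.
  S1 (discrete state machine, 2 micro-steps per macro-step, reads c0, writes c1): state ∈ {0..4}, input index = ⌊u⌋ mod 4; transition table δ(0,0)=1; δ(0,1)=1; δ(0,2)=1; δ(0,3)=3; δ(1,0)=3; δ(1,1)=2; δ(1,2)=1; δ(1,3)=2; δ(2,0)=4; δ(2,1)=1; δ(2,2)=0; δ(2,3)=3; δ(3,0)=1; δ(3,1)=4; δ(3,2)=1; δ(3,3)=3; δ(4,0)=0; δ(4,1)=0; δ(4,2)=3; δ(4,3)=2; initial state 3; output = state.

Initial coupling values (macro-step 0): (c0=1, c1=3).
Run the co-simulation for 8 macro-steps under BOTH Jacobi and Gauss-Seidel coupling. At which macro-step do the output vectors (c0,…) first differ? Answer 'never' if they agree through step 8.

first divergence at macro-step: 1

[Jacobi] macro 1: S0 reads c1=3 → after 1×micro: 2; S1 reads c0=1 → after 2×micro: 0 ⇒ (c0=2, c1=0)
[Jacobi] macro 2: S0 reads c1=0 → after 1×micro: 1; S1 reads c0=2 → after 2×micro: 1 ⇒ (c0=1, c1=1)
[Jacobi] macro 3: S0 reads c1=1 → after 1×micro: 2; S1 reads c0=1 → after 2×micro: 1 ⇒ (c0=2, c1=1)
[Jacobi] macro 4: S0 reads c1=1 → after 1×micro: 2; S1 reads c0=2 → after 2×micro: 1 ⇒ (c0=2, c1=1)
[Jacobi] macro 5: S0 reads c1=1 → after 1×micro: 2; S1 reads c0=2 → after 2×micro: 1 ⇒ (c0=2, c1=1)
[Jacobi] macro 6: S0 reads c1=1 → after 1×micro: 2; S1 reads c0=2 → after 2×micro: 1 ⇒ (c0=2, c1=1)
[Jacobi] macro 7: S0 reads c1=1 → after 1×micro: 2; S1 reads c0=2 → after 2×micro: 1 ⇒ (c0=2, c1=1)
[Jacobi] macro 8: S0 reads c1=1 → after 1×micro: 2; S1 reads c0=2 → after 2×micro: 1 ⇒ (c0=2, c1=1)
[Gauss-Seidel] macro 1: S0 reads c1=3 → after 1×micro: 2; S1 reads c0=2 → after 2×micro: 1 ⇒ (c0=2, c1=1)
[Gauss-Seidel] macro 2: S0 reads c1=1 → after 1×micro: 2; S1 reads c0=2 → after 2×micro: 1 ⇒ (c0=2, c1=1)
[Gauss-Seidel] macro 3: S0 reads c1=1 → after 1×micro: 2; S1 reads c0=2 → after 2×micro: 1 ⇒ (c0=2, c1=1)
[Gauss-Seidel] macro 4: S0 reads c1=1 → after 1×micro: 2; S1 reads c0=2 → after 2×micro: 1 ⇒ (c0=2, c1=1)
[Gauss-Seidel] macro 5: S0 reads c1=1 → after 1×micro: 2; S1 reads c0=2 → after 2×micro: 1 ⇒ (c0=2, c1=1)
[Gauss-Seidel] macro 6: S0 reads c1=1 → after 1×micro: 2; S1 reads c0=2 → after 2×micro: 1 ⇒ (c0=2, c1=1)
[Gauss-Seidel] macro 7: S0 reads c1=1 → after 1×micro: 2; S1 reads c0=2 → after 2×micro: 1 ⇒ (c0=2, c1=1)
[Gauss-Seidel] macro 8: S0 reads c1=1 → after 1×micro: 2; S1 reads c0=2 → after 2×micro: 1 ⇒ (c0=2, c1=1)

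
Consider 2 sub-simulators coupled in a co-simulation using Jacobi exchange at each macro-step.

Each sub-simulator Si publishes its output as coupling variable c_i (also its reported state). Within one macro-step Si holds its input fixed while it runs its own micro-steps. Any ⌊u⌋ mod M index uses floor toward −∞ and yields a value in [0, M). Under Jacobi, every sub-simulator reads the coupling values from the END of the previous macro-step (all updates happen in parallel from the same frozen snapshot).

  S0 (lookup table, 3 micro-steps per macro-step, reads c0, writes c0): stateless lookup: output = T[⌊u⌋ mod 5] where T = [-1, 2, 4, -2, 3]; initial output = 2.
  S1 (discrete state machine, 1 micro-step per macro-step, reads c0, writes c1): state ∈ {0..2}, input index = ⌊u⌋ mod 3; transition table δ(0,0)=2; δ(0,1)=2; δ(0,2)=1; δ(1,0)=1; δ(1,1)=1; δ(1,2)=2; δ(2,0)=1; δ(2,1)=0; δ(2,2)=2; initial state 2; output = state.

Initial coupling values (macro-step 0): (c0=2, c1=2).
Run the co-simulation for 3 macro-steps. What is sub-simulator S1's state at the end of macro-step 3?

macro 1: S0 reads c0=2 → after 3×micro: 4; S1 reads c0=2 → after 1×micro: 2 ⇒ (c0=4, c1=2)
macro 2: S0 reads c0=4 → after 3×micro: 3; S1 reads c0=4 → after 1×micro: 0 ⇒ (c0=3, c1=0)
macro 3: S0 reads c0=3 → after 3×micro: -2; S1 reads c0=3 → after 1×micro: 2 ⇒ (c0=-2, c1=2)

S1 state at macro-step 3 = 2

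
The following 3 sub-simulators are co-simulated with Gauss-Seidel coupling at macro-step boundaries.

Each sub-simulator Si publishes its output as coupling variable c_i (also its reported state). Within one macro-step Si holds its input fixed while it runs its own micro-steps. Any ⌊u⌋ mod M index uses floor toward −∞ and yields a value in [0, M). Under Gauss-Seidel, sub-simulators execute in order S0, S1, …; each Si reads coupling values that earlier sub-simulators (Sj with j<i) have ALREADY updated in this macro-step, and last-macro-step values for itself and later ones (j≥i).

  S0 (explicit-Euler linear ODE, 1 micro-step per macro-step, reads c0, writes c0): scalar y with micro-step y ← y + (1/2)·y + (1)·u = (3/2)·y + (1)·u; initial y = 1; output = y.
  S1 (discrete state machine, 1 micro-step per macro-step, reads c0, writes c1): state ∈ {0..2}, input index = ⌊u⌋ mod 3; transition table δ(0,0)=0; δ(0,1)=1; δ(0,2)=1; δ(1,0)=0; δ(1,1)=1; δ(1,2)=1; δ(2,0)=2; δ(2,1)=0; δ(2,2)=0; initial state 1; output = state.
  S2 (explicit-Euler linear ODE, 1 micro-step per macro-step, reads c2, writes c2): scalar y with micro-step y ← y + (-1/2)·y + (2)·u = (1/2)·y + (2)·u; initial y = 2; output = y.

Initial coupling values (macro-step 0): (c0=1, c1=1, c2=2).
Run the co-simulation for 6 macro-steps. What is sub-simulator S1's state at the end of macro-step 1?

macro 1: S0 reads c0=1 → after 1×micro: 5/2; S1 reads c0=5/2 → after 1×micro: 1; S2 reads c2=2 → after 1×micro: 5 ⇒ (c0=5/2, c1=1, c2=5)
macro 2: S0 reads c0=5/2 → after 1×micro: 25/4; S1 reads c0=25/4 → after 1×micro: 0; S2 reads c2=5 → after 1×micro: 25/2 ⇒ (c0=25/4, c1=0, c2=25/2)
macro 3: S0 reads c0=25/4 → after 1×micro: 125/8; S1 reads c0=125/8 → after 1×micro: 0; S2 reads c2=25/2 → after 1×micro: 125/4 ⇒ (c0=125/8, c1=0, c2=125/4)
macro 4: S0 reads c0=125/8 → after 1×micro: 625/16; S1 reads c0=625/16 → after 1×micro: 0; S2 reads c2=125/4 → after 1×micro: 625/8 ⇒ (c0=625/16, c1=0, c2=625/8)
macro 5: S0 reads c0=625/16 → after 1×micro: 3125/32; S1 reads c0=3125/32 → after 1×micro: 1; S2 reads c2=625/8 → after 1×micro: 3125/16 ⇒ (c0=3125/32, c1=1, c2=3125/16)
macro 6: S0 reads c0=3125/32 → after 1×micro: 15625/64; S1 reads c0=15625/64 → after 1×micro: 1; S2 reads c2=3125/16 → after 1×micro: 15625/32 ⇒ (c0=15625/64, c1=1, c2=15625/32)

S1 state at macro-step 1 = 1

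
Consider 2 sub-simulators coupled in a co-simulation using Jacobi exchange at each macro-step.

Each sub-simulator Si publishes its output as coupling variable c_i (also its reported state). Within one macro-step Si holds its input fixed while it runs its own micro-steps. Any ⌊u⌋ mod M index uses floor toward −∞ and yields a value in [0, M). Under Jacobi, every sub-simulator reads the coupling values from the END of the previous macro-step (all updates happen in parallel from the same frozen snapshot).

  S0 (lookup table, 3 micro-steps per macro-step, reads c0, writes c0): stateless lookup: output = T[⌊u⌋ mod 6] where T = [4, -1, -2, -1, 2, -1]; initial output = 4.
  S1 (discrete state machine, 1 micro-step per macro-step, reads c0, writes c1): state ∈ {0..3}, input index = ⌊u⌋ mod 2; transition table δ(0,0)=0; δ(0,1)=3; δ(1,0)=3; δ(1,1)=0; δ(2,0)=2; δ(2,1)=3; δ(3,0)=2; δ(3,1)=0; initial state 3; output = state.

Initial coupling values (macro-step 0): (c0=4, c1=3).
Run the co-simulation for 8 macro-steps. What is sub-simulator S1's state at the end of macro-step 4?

macro 1: S0 reads c0=4 → after 3×micro: 2; S1 reads c0=4 → after 1×micro: 2 ⇒ (c0=2, c1=2)
macro 2: S0 reads c0=2 → after 3×micro: -2; S1 reads c0=2 → after 1×micro: 2 ⇒ (c0=-2, c1=2)
macro 3: S0 reads c0=-2 → after 3×micro: 2; S1 reads c0=-2 → after 1×micro: 2 ⇒ (c0=2, c1=2)
macro 4: S0 reads c0=2 → after 3×micro: -2; S1 reads c0=2 → after 1×micro: 2 ⇒ (c0=-2, c1=2)
macro 5: S0 reads c0=-2 → after 3×micro: 2; S1 reads c0=-2 → after 1×micro: 2 ⇒ (c0=2, c1=2)
macro 6: S0 reads c0=2 → after 3×micro: -2; S1 reads c0=2 → after 1×micro: 2 ⇒ (c0=-2, c1=2)
macro 7: S0 reads c0=-2 → after 3×micro: 2; S1 reads c0=-2 → after 1×micro: 2 ⇒ (c0=2, c1=2)
macro 8: S0 reads c0=2 → after 3×micro: -2; S1 reads c0=2 → after 1×micro: 2 ⇒ (c0=-2, c1=2)

S1 state at macro-step 4 = 2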